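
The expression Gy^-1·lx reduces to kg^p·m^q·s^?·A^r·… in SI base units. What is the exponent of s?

Gy = m²·s⁻².
So Gy⁻¹ = m⁻²·s².
lx = m⁻²·cd.
Combining: Gy⁻¹·lx = (m⁻²·s²) · (m⁻²·cd) = m⁻⁴·s²·cd.
The exponent of s is 2.

2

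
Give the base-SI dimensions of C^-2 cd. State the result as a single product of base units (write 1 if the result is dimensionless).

s⁻²·A⁻²·cd

C = A·s = s·A (charge = current × time).
So C⁻² = s⁻²·A⁻².
Combining: C⁻²·cd = (s⁻²·A⁻²) · cd = s⁻²·A⁻²·cd.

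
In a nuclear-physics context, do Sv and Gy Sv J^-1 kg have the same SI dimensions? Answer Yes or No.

Left side:
  Sv = m²·s⁻².
Right side:
  Gy = J/kg (absorbed dose = energy per mass),
      = m²·s⁻².
  Sv = J/kg (equivalent dose = energy per mass),
      = m²·s⁻².
  J = N·m (work = force × distance),
      = kg·m²·s⁻².
  So J⁻¹ = kg⁻¹·m⁻²·s².
  Combining: Gy·Sv·J⁻¹·kg = (m²·s⁻²) · (m²·s⁻²) · (kg⁻¹·m⁻²·s²) · kg = m²·s⁻².
Both reduce to m²·s⁻².

Yes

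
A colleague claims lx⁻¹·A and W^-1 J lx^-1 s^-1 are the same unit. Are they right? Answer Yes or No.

No

Left side:
  lx = m⁻²·cd.
  So lx⁻¹ = m²·cd⁻¹.
  Combining: lx⁻¹·A = (m²·cd⁻¹) · A = m²·A·cd⁻¹.
Right side:
  W = J/s (power = energy per time),
      = kg·m²·s⁻³.
  So W⁻¹ = kg⁻¹·m⁻²·s³.
  J = N·m (work = force × distance),
      = kg·m²·s⁻².
  lx = lm/m² (illuminance = luminous flux per area),
      = m⁻²·cd.
  So lx⁻¹ = m²·cd⁻¹.
  Combining: W⁻¹·J·lx⁻¹·s⁻¹ = (kg⁻¹·m⁻²·s³) · (kg·m²·s⁻²) · (m²·cd⁻¹) · s⁻¹ = m²·cd⁻¹.
Left is m²·A·cd⁻¹; right is m²·cd⁻¹ — different.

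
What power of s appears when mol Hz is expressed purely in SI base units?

-1

Hz = s⁻¹.
Combining: mol·Hz = mol · s⁻¹ = s⁻¹·mol.
The exponent of s is -1.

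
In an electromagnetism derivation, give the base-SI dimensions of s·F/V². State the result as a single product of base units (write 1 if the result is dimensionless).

V = W/A (potential = power per current),
    = kg·m²·s⁻³·A⁻¹.
So V⁻² = kg⁻²·m⁻⁴·s⁶·A².
F = C/V (capacitance = charge per voltage),
    = A·s/(kg·m²·s⁻³·A⁻¹) (substituting C and V),
    = kg⁻¹·m⁻²·s⁴·A².
Combining: V⁻²·s·F = (kg⁻²·m⁻⁴·s⁶·A²) · s · (kg⁻¹·m⁻²·s⁴·A²) = kg⁻³·m⁻⁶·s¹¹·A⁴.

kg⁻³·m⁻⁶·s¹¹·A⁴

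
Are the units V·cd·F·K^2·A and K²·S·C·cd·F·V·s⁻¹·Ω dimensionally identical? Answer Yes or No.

Left side:
  V = W/A (potential = power per current),
      = kg·m²·s⁻³·A⁻¹.
  F = C/V (capacitance = charge per voltage),
      = A·s/(kg·m²·s⁻³·A⁻¹) (substituting C and V),
      = kg⁻¹·m⁻²·s⁴·A².
  Combining: V·cd·F·K²·A = (kg·m²·s⁻³·A⁻¹) · cd · (kg⁻¹·m⁻²·s⁴·A²) · K² · A = s·A²·K²·cd.
Right side:
  S = 1/Ω (conductance is reciprocal resistance),
      = kg⁻¹·m⁻²·s³·A².
  C = A·s = s·A (charge = current × time).
  F = C/V (capacitance = charge per voltage),
      = A·s/(kg·m²·s⁻³·A⁻¹) (substituting C and V),
      = kg⁻¹·m⁻²·s⁴·A².
  V = W/A (potential = power per current),
      = kg·m²·s⁻³·A⁻¹.
  Ω = V/A (resistance = voltage per current),
      = kg·m²·s⁻³·A⁻².
  Combining: K²·S·C·cd·F·V·s⁻¹·Ω = K² · (kg⁻¹·m⁻²·s³·A²) · (s·A) · cd · (kg⁻¹·m⁻²·s⁴·A²) · (kg·m²·s⁻³·A⁻¹) · s⁻¹ · (kg·m²·s⁻³·A⁻²) = s·A²·K²·cd.
Both reduce to s·A²·K²·cd.

Yes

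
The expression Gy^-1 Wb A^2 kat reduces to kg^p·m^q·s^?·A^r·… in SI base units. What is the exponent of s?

-1

Gy = m²·s⁻².
So Gy⁻¹ = m⁻²·s².
Wb = kg·m²·s⁻²·A⁻¹.
kat = s⁻¹·mol.
Combining: Gy⁻¹·Wb·A²·kat = (m⁻²·s²) · (kg·m²·s⁻²·A⁻¹) · A² · (s⁻¹·mol) = kg·s⁻¹·A·mol.
The exponent of s is -1.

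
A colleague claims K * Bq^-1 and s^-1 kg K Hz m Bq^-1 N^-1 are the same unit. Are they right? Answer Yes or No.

Yes

Left side:
  Bq = 1/s = s⁻¹ (activity is decays per second).
  So Bq⁻¹ = s.
  Combining: K·Bq⁻¹ = K · s = s·K.
Right side:
  Hz = 1/s = s⁻¹ (frequency is cycles per second).
  Bq = 1/s = s⁻¹ (activity is decays per second).
  So Bq⁻¹ = s.
  N = kg·m/s² = kg·m·s⁻² (force = mass × acceleration).
  So N⁻¹ = kg⁻¹·m⁻¹·s².
  Combining: s⁻¹·kg·K·Hz·m·Bq⁻¹·N⁻¹ = s⁻¹ · kg · K · s⁻¹ · m · s · (kg⁻¹·m⁻¹·s²) = s·K.
Both reduce to s·K.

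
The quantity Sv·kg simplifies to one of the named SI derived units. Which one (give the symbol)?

Sv = J/kg (equivalent dose = energy per mass),
    = m²·s⁻².
Combining: Sv·kg = (m²·s⁻²) · kg = kg·m²·s⁻².
kg·m²·s⁻² is the base-SI form of the joule.

J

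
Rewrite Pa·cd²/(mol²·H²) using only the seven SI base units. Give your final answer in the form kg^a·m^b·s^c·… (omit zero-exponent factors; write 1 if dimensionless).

kg⁻¹·m⁻⁵·s²·A⁴·mol⁻²·cd²

H = Wb/A (inductance = flux per current),
    = kg·m²·s⁻²·A⁻².
So H⁻² = kg⁻²·m⁻⁴·s⁴·A⁴.
Pa = N/m² (pressure = force per area),
    = kg·m⁻¹·s⁻².
Combining: mol⁻²·H⁻²·Pa·cd² = mol⁻² · (kg⁻²·m⁻⁴·s⁴·A⁴) · (kg·m⁻¹·s⁻²) · cd² = kg⁻¹·m⁻⁵·s²·A⁴·mol⁻²·cd².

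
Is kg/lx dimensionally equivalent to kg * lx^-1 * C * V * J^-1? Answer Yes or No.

Yes

Left side:
  lx = lm/m² (illuminance = luminous flux per area),
      = m⁻²·cd.
  So lx⁻¹ = m²·cd⁻¹.
  Combining: kg·lx⁻¹ = kg · (m²·cd⁻¹) = kg·m²·cd⁻¹.
Right side:
  lx = lm/m² (illuminance = luminous flux per area),
      = m⁻²·cd.
  So lx⁻¹ = m²·cd⁻¹.
  C = A·s = s·A (charge = current × time).
  V = W/A (potential = power per current),
      = kg·m²·s⁻³·A⁻¹.
  J = N·m (work = force × distance),
      = kg·m²·s⁻².
  So J⁻¹ = kg⁻¹·m⁻²·s².
  Combining: kg·lx⁻¹·C·V·J⁻¹ = kg · (m²·cd⁻¹) · (s·A) · (kg·m²·s⁻³·A⁻¹) · (kg⁻¹·m⁻²·s²) = kg·m²·cd⁻¹.
Both reduce to kg·m²·cd⁻¹.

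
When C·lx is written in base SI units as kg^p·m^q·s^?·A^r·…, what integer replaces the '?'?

1

C = A·s = s·A (charge = current × time).
lx = lm/m² (illuminance = luminous flux per area),
    = m⁻²·cd.
Combining: C·lx = (s·A) · (m⁻²·cd) = m⁻²·s·A·cd.
The exponent of s is 1.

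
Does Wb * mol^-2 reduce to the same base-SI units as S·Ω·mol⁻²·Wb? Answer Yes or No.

Left side:
  Wb = V·s (flux: a volt is a weber per second),
      = kg·m²·s⁻²·A⁻¹.
  Combining: Wb·mol⁻² = (kg·m²·s⁻²·A⁻¹) · mol⁻² = kg·m²·s⁻²·A⁻¹·mol⁻².
Right side:
  S = 1/Ω (conductance is reciprocal resistance),
      = kg⁻¹·m⁻²·s³·A².
  Ω = V/A (resistance = voltage per current),
      = kg·m²·s⁻³·A⁻².
  Wb = V·s (flux: a volt is a weber per second),
      = kg·m²·s⁻²·A⁻¹.
  Combining: S·Ω·mol⁻²·Wb = (kg⁻¹·m⁻²·s³·A²) · (kg·m²·s⁻³·A⁻²) · mol⁻² · (kg·m²·s⁻²·A⁻¹) = kg·m²·s⁻²·A⁻¹·mol⁻².
Both reduce to kg·m²·s⁻²·A⁻¹·mol⁻².

Yes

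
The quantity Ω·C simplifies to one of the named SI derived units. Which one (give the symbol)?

Wb

Ω = V/A (resistance = voltage per current),
    = kg·m²·s⁻³·A⁻².
C = A·s = s·A (charge = current × time).
Combining: Ω·C = (kg·m²·s⁻³·A⁻²) · (s·A) = kg·m²·s⁻²·A⁻¹.
kg·m²·s⁻²·A⁻¹ is the base-SI form of the weber.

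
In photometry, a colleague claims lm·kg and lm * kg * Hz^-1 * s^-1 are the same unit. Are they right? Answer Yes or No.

Yes

Left side:
  lm = cd·sr = cd (luminous flux; sr is dimensionless).
  Combining: lm·kg = cd · kg = kg·cd.
Right side:
  lm = cd.
  Hz = s⁻¹.
  So Hz⁻¹ = s.
  Combining: lm·kg·Hz⁻¹·s⁻¹ = cd · kg · s · s⁻¹ = kg·cd.
Both reduce to kg·cd.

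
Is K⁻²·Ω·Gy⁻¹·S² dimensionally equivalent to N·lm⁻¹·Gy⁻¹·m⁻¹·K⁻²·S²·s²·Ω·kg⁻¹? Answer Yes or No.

Left side:
  Ω = V/A (resistance = voltage per current),
      = kg·m²·s⁻³·A⁻².
  Gy = J/kg (absorbed dose = energy per mass),
      = m²·s⁻².
  So Gy⁻¹ = m⁻²·s².
  S = 1/Ω (conductance is reciprocal resistance),
      = kg⁻¹·m⁻²·s³·A².
  So S² = kg⁻²·m⁻⁴·s⁶·A⁴.
  Combining: K⁻²·Ω·Gy⁻¹·S² = K⁻² · (kg·m²·s⁻³·A⁻²) · (m⁻²·s²) · (kg⁻²·m⁻⁴·s⁶·A⁴) = kg⁻¹·m⁻⁴·s⁵·A²·K⁻².
Right side:
  N = kg·m·s⁻².
  lm = cd.
  So lm⁻¹ = cd⁻¹.
  Gy = m²·s⁻².
  So Gy⁻¹ = m⁻²·s².
  S = kg⁻¹·m⁻²·s³·A².
  So S² = kg⁻²·m⁻⁴·s⁶·A⁴.
  Ω = kg·m²·s⁻³·A⁻².
  Combining: N·lm⁻¹·Gy⁻¹·m⁻¹·K⁻²·S²·s²·Ω·kg⁻¹ = (kg·m·s⁻²) · cd⁻¹ · (m⁻²·s²) · m⁻¹ · K⁻² · (kg⁻²·m⁻⁴·s⁶·A⁴) · s² · (kg·m²·s⁻³·A⁻²) · kg⁻¹ = kg⁻¹·m⁻⁴·s⁵·A²·K⁻²·cd⁻¹.
Left is kg⁻¹·m⁻⁴·s⁵·A²·K⁻²; right is kg⁻¹·m⁻⁴·s⁵·A²·K⁻²·cd⁻¹ — different.

No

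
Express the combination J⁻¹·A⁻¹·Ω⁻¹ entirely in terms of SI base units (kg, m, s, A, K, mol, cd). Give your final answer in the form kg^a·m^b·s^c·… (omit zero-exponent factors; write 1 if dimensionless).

kg⁻²·m⁻⁴·s⁵·A

J = kg·m²·s⁻².
So J⁻¹ = kg⁻¹·m⁻²·s².
Ω = kg·m²·s⁻³·A⁻².
So Ω⁻¹ = kg⁻¹·m⁻²·s³·A².
Combining: J⁻¹·A⁻¹·Ω⁻¹ = (kg⁻¹·m⁻²·s²) · A⁻¹ · (kg⁻¹·m⁻²·s³·A²) = kg⁻²·m⁻⁴·s⁵·A.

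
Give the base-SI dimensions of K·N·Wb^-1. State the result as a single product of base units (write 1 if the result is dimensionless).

N = kg·m·s⁻².
Wb = kg·m²·s⁻²·A⁻¹.
So Wb⁻¹ = kg⁻¹·m⁻²·s²·A.
Combining: K·N·Wb⁻¹ = K · (kg·m·s⁻²) · (kg⁻¹·m⁻²·s²·A) = m⁻¹·A·K.

m⁻¹·A·K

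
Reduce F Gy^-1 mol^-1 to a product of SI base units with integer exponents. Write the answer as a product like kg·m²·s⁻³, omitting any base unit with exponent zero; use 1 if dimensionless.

F = C/V (capacitance = charge per voltage),
    = A·s/(kg·m²·s⁻³·A⁻¹) (substituting C and V),
    = kg⁻¹·m⁻²·s⁴·A².
Gy = J/kg (absorbed dose = energy per mass),
    = m²·s⁻².
So Gy⁻¹ = m⁻²·s².
Combining: F·Gy⁻¹·mol⁻¹ = (kg⁻¹·m⁻²·s⁴·A²) · (m⁻²·s²) · mol⁻¹ = kg⁻¹·m⁻⁴·s⁶·A²·mol⁻¹.

kg⁻¹·m⁻⁴·s⁶·A²·mol⁻¹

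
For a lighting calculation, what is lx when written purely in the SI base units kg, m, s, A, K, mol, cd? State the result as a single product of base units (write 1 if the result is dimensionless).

lx = m⁻²·cd.

m⁻²·cd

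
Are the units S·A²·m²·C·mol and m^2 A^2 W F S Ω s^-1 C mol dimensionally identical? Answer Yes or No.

Left side:
  S = 1/Ω (conductance is reciprocal resistance),
      = kg⁻¹·m⁻²·s³·A².
  C = A·s = s·A (charge = current × time).
  Combining: S·A²·m²·C·mol = (kg⁻¹·m⁻²·s³·A²) · A² · m² · (s·A) · mol = kg⁻¹·s⁴·A⁵·mol.
Right side:
  W = J/s (power = energy per time),
      = kg·m²·s⁻³.
  F = C/V (capacitance = charge per voltage),
      = A·s/(kg·m²·s⁻³·A⁻¹) (substituting C and V),
      = kg⁻¹·m⁻²·s⁴·A².
  S = 1/Ω (conductance is reciprocal resistance),
      = kg⁻¹·m⁻²·s³·A².
  Ω = V/A (resistance = voltage per current),
      = kg·m²·s⁻³·A⁻².
  C = A·s = s·A (charge = current × time).
  Combining: m²·A²·W·F·S·Ω·s⁻¹·C·mol = m² · A² · (kg·m²·s⁻³) · (kg⁻¹·m⁻²·s⁴·A²) · (kg⁻¹·m⁻²·s³·A²) · (kg·m²·s⁻³·A⁻²) · s⁻¹ · (s·A) · mol = m²·s·A⁵·mol.
Left is kg⁻¹·s⁴·A⁵·mol; right is m²·s·A⁵·mol — different.

No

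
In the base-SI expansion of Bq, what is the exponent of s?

Bq = 1/s = s⁻¹ (activity is decays per second).
The exponent of s is -1.

-1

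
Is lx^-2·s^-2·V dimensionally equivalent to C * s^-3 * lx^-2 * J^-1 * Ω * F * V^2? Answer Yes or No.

Yes

Left side:
  lx = lm/m² (illuminance = luminous flux per area),
      = m⁻²·cd.
  So lx⁻² = m⁴·cd⁻².
  V = W/A (potential = power per current),
      = kg·m²·s⁻³·A⁻¹.
  Combining: lx⁻²·s⁻²·V = (m⁴·cd⁻²) · s⁻² · (kg·m²·s⁻³·A⁻¹) = kg·m⁶·s⁻⁵·A⁻¹·cd⁻².
Right side:
  C = s·A.
  lx = m⁻²·cd.
  So lx⁻² = m⁴·cd⁻².
  J = kg·m²·s⁻².
  So J⁻¹ = kg⁻¹·m⁻²·s².
  Ω = kg·m²·s⁻³·A⁻².
  F = kg⁻¹·m⁻²·s⁴·A².
  V = kg·m²·s⁻³·A⁻¹.
  So V² = kg²·m⁴·s⁻⁶·A⁻².
  Combining: C·s⁻³·lx⁻²·J⁻¹·Ω·F·V² = (s·A) · s⁻³ · (m⁴·cd⁻²) · (kg⁻¹·m⁻²·s²) · (kg·m²·s⁻³·A⁻²) · (kg⁻¹·m⁻²·s⁴·A²) · (kg²·m⁴·s⁻⁶·A⁻²) = kg·m⁶·s⁻⁵·A⁻¹·cd⁻².
Both reduce to kg·m⁶·s⁻⁵·A⁻¹·cd⁻².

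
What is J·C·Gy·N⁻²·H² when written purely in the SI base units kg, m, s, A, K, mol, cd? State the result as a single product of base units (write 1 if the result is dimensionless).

J = N·m (work = force × distance),
    = kg·m²·s⁻².
C = A·s = s·A (charge = current × time).
Gy = J/kg (absorbed dose = energy per mass),
    = m²·s⁻².
N = kg·m/s² = kg·m·s⁻² (force = mass × acceleration).
So N⁻² = kg⁻²·m⁻²·s⁴.
H = Wb/A (inductance = flux per current),
    = kg·m²·s⁻²·A⁻².
So H² = kg²·m⁴·s⁻⁴·A⁻⁴.
Combining: J·C·Gy·N⁻²·H² = (kg·m²·s⁻²) · (s·A) · (m²·s⁻²) · (kg⁻²·m⁻²·s⁴) · (kg²·m⁴·s⁻⁴·A⁻⁴) = kg·m⁶·s⁻³·A⁻³.

kg·m⁶·s⁻³·A⁻³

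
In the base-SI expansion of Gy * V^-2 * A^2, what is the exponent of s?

4

Gy = m²·s⁻².
V = kg·m²·s⁻³·A⁻¹.
So V⁻² = kg⁻²·m⁻⁴·s⁶·A².
Combining: Gy·V⁻²·A² = (m²·s⁻²) · (kg⁻²·m⁻⁴·s⁶·A²) · A² = kg⁻²·m⁻²·s⁴·A⁴.
The exponent of s is 4.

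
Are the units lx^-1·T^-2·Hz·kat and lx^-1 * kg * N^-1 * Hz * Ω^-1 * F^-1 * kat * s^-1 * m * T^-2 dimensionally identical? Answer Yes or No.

Yes

Left side:
  lx = lm/m² (illuminance = luminous flux per area),
      = m⁻²·cd.
  So lx⁻¹ = m²·cd⁻¹.
  T = Wb/m² (flux density = flux per area),
      = kg·s⁻²·A⁻¹.
  So T⁻² = kg⁻²·s⁴·A².
  Hz = 1/s = s⁻¹ (frequency is cycles per second).
  kat = mol/s = s⁻¹·mol (catalytic activity).
  Combining: lx⁻¹·T⁻²·Hz·kat = (m²·cd⁻¹) · (kg⁻²·s⁴·A²) · s⁻¹ · (s⁻¹·mol) = kg⁻²·m²·s²·A²·mol·cd⁻¹.
Right side:
  lx = m⁻²·cd.
  So lx⁻¹ = m²·cd⁻¹.
  N = kg·m·s⁻².
  So N⁻¹ = kg⁻¹·m⁻¹·s².
  Hz = s⁻¹.
  Ω = kg·m²·s⁻³·A⁻².
  So Ω⁻¹ = kg⁻¹·m⁻²·s³·A².
  F = kg⁻¹·m⁻²·s⁴·A².
  So F⁻¹ = kg·m²·s⁻⁴·A⁻².
  kat = s⁻¹·mol.
  T = kg·s⁻²·A⁻¹.
  So T⁻² = kg⁻²·s⁴·A².
  Combining: lx⁻¹·kg·N⁻¹·Hz·Ω⁻¹·F⁻¹·kat·s⁻¹·m·T⁻² = (m²·cd⁻¹) · kg · (kg⁻¹·m⁻¹·s²) · s⁻¹ · (kg⁻¹·m⁻²·s³·A²) · (kg·m²·s⁻⁴·A⁻²) · (s⁻¹·mol) · s⁻¹ · m · (kg⁻²·s⁴·A²) = kg⁻²·m²·s²·A²·mol·cd⁻¹.
Both reduce to kg⁻²·m²·s²·A²·mol·cd⁻¹.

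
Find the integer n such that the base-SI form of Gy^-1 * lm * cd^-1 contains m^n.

Gy = J/kg (absorbed dose = energy per mass),
    = m²·s⁻².
So Gy⁻¹ = m⁻²·s².
lm = cd·sr = cd (luminous flux; sr is dimensionless).
Combining: Gy⁻¹·lm·cd⁻¹ = (m⁻²·s²) · cd · cd⁻¹ = m⁻²·s².
The exponent of m is -2.

-2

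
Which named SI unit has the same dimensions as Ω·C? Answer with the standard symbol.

Ω = kg·m²·s⁻³·A⁻².
C = s·A.
Combining: Ω·C = (kg·m²·s⁻³·A⁻²) · (s·A) = kg·m²·s⁻²·A⁻¹.
kg·m²·s⁻²·A⁻¹ is the base-SI form of the weber.

Wb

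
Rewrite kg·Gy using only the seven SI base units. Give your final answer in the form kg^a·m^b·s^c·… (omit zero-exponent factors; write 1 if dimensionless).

kg·m²·s⁻²

Gy = J/kg (absorbed dose = energy per mass),
    = m²·s⁻².
Combining: kg·Gy = kg · (m²·s⁻²) = kg·m²·s⁻².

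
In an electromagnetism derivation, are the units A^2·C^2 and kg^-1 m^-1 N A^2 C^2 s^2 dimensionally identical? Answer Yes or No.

Yes

Left side:
  C = s·A.
  So C² = s²·A².
  Combining: A²·C² = A² · (s²·A²) = s²·A⁴.
Right side:
  N = kg·m/s² = kg·m·s⁻² (force = mass × acceleration).
  C = A·s = s·A (charge = current × time).
  So C² = s²·A².
  Combining: kg⁻¹·m⁻¹·N·A²·C²·s² = kg⁻¹ · m⁻¹ · (kg·m·s⁻²) · A² · (s²·A²) · s² = s²·A⁴.
Both reduce to s²·A⁴.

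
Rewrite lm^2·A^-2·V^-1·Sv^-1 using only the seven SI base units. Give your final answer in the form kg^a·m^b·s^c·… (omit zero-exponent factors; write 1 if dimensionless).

kg⁻¹·m⁻⁴·s⁵·A⁻¹·cd²

lm = cd.
So lm² = cd².
V = kg·m²·s⁻³·A⁻¹.
So V⁻¹ = kg⁻¹·m⁻²·s³·A.
Sv = m²·s⁻².
So Sv⁻¹ = m⁻²·s².
Combining: lm²·A⁻²·V⁻¹·Sv⁻¹ = cd² · A⁻² · (kg⁻¹·m⁻²·s³·A) · (m⁻²·s²) = kg⁻¹·m⁻⁴·s⁵·A⁻¹·cd².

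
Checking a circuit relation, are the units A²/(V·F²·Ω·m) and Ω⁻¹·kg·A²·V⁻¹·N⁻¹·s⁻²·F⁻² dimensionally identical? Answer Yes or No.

Left side:
  V = W/A (potential = power per current),
      = kg·m²·s⁻³·A⁻¹.
  So V⁻¹ = kg⁻¹·m⁻²·s³·A.
  F = C/V (capacitance = charge per voltage),
      = A·s/(kg·m²·s⁻³·A⁻¹) (substituting C and V),
      = kg⁻¹·m⁻²·s⁴·A².
  So F⁻² = kg²·m⁴·s⁻⁸·A⁻⁴.
  Ω = V/A (resistance = voltage per current),
      = kg·m²·s⁻³·A⁻².
  So Ω⁻¹ = kg⁻¹·m⁻²·s³·A².
  Combining: V⁻¹·F⁻²·Ω⁻¹·m⁻¹·A² = (kg⁻¹·m⁻²·s³·A) · (kg²·m⁴·s⁻⁸·A⁻⁴) · (kg⁻¹·m⁻²·s³·A²) · m⁻¹ · A² = m⁻¹·s⁻²·A.
Right side:
  Ω = kg·m²·s⁻³·A⁻².
  So Ω⁻¹ = kg⁻¹·m⁻²·s³·A².
  V = kg·m²·s⁻³·A⁻¹.
  So V⁻¹ = kg⁻¹·m⁻²·s³·A.
  N = kg·m·s⁻².
  So N⁻¹ = kg⁻¹·m⁻¹·s².
  F = kg⁻¹·m⁻²·s⁴·A².
  So F⁻² = kg²·m⁴·s⁻⁸·A⁻⁴.
  Combining: Ω⁻¹·kg·A²·V⁻¹·N⁻¹·s⁻²·F⁻² = (kg⁻¹·m⁻²·s³·A²) · kg · A² · (kg⁻¹·m⁻²·s³·A) · (kg⁻¹·m⁻¹·s²) · s⁻² · (kg²·m⁴·s⁻⁸·A⁻⁴) = m⁻¹·s⁻²·A.
Both reduce to m⁻¹·s⁻²·A.

Yes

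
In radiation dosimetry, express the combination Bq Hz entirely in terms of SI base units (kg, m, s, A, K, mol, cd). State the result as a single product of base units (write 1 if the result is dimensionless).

Bq = s⁻¹.
Hz = s⁻¹.
Combining: Bq·Hz = s⁻¹ · s⁻¹ = s⁻².

s⁻²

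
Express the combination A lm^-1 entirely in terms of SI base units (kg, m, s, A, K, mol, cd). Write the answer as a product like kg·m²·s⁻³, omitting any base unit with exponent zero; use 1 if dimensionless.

lm = cd·sr = cd (luminous flux; sr is dimensionless).
So lm⁻¹ = cd⁻¹.
Combining: A·lm⁻¹ = A · cd⁻¹ = A·cd⁻¹.

A·cd⁻¹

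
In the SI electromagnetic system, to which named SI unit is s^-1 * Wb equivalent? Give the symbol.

Wb = V·s (flux: a volt is a weber per second),
    = kg·m²·s⁻²·A⁻¹.
Combining: s⁻¹·Wb = s⁻¹ · (kg·m²·s⁻²·A⁻¹) = kg·m²·s⁻³·A⁻¹.
kg·m²·s⁻³·A⁻¹ is the base-SI form of the volt.

V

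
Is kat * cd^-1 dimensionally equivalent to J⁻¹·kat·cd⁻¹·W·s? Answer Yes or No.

Left side:
  kat = s⁻¹·mol.
  Combining: kat·cd⁻¹ = (s⁻¹·mol) · cd⁻¹ = s⁻¹·mol·cd⁻¹.
Right side:
  J = N·m (work = force × distance),
      = kg·m²·s⁻².
  So J⁻¹ = kg⁻¹·m⁻²·s².
  kat = mol/s = s⁻¹·mol (catalytic activity).
  W = J/s (power = energy per time),
      = kg·m²·s⁻³.
  Combining: J⁻¹·kat·cd⁻¹·W·s = (kg⁻¹·m⁻²·s²) · (s⁻¹·mol) · cd⁻¹ · (kg·m²·s⁻³) · s = s⁻¹·mol·cd⁻¹.
Both reduce to s⁻¹·mol·cd⁻¹.

Yes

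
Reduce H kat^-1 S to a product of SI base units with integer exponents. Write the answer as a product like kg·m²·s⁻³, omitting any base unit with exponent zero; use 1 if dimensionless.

H = Wb/A (inductance = flux per current),
    = kg·m²·s⁻²·A⁻².
kat = mol/s = s⁻¹·mol (catalytic activity).
So kat⁻¹ = s·mol⁻¹.
S = 1/Ω (conductance is reciprocal resistance),
    = kg⁻¹·m⁻²·s³·A².
Combining: H·kat⁻¹·S = (kg·m²·s⁻²·A⁻²) · (s·mol⁻¹) · (kg⁻¹·m⁻²·s³·A²) = s²·mol⁻¹.

s²·mol⁻¹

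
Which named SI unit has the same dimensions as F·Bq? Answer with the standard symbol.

F = kg⁻¹·m⁻²·s⁴·A².
Bq = s⁻¹.
Combining: F·Bq = (kg⁻¹·m⁻²·s⁴·A²) · s⁻¹ = kg⁻¹·m⁻²·s³·A².
kg⁻¹·m⁻²·s³·A² is the base-SI form of the siemens.

S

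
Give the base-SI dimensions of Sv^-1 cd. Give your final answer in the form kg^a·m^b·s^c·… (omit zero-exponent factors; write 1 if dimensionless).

m⁻²·s²·cd

Sv = J/kg (equivalent dose = energy per mass),
    = m²·s⁻².
So Sv⁻¹ = m⁻²·s².
Combining: Sv⁻¹·cd = (m⁻²·s²) · cd = m⁻²·s²·cd.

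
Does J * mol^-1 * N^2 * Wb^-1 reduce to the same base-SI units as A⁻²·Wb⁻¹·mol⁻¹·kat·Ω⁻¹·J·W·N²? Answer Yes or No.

Left side:
  J = N·m (work = force × distance),
      = kg·m²·s⁻².
  N = kg·m/s² = kg·m·s⁻² (force = mass × acceleration).
  So N² = kg²·m²·s⁻⁴.
  Wb = V·s (flux: a volt is a weber per second),
      = kg·m²·s⁻²·A⁻¹.
  So Wb⁻¹ = kg⁻¹·m⁻²·s²·A.
  Combining: J·mol⁻¹·N²·Wb⁻¹ = (kg·m²·s⁻²) · mol⁻¹ · (kg²·m²·s⁻⁴) · (kg⁻¹·m⁻²·s²·A) = kg²·m²·s⁻⁴·A·mol⁻¹.
Right side:
  Wb = V·s (flux: a volt is a weber per second),
      = kg·m²·s⁻²·A⁻¹.
  So Wb⁻¹ = kg⁻¹·m⁻²·s²·A.
  kat = mol/s = s⁻¹·mol (catalytic activity).
  Ω = V/A (resistance = voltage per current),
      = kg·m²·s⁻³·A⁻².
  So Ω⁻¹ = kg⁻¹·m⁻²·s³·A².
  J = N·m (work = force × distance),
      = kg·m²·s⁻².
  W = J/s (power = energy per time),
      = kg·m²·s⁻³.
  N = kg·m/s² = kg·m·s⁻² (force = mass × acceleration).
  So N² = kg²·m²·s⁻⁴.
  Combining: A⁻²·Wb⁻¹·mol⁻¹·kat·Ω⁻¹·J·W·N² = A⁻² · (kg⁻¹·m⁻²·s²·A) · mol⁻¹ · (s⁻¹·mol) · (kg⁻¹·m⁻²·s³·A²) · (kg·m²·s⁻²) · (kg·m²·s⁻³) · (kg²·m²·s⁻⁴) = kg²·m²·s⁻⁵·A.
Left is kg²·m²·s⁻⁴·A·mol⁻¹; right is kg²·m²·s⁻⁵·A — different.

No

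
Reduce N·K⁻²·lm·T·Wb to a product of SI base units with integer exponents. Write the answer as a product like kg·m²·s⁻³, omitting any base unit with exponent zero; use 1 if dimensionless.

kg³·m³·s⁻⁶·A⁻²·K⁻²·cd

N = kg·m/s² = kg·m·s⁻² (force = mass × acceleration).
lm = cd·sr = cd (luminous flux; sr is dimensionless).
T = Wb/m² (flux density = flux per area),
    = kg·s⁻²·A⁻¹.
Wb = V·s (flux: a volt is a weber per second),
    = kg·m²·s⁻²·A⁻¹.
Combining: N·K⁻²·lm·T·Wb = (kg·m·s⁻²) · K⁻² · cd · (kg·s⁻²·A⁻¹) · (kg·m²·s⁻²·A⁻¹) = kg³·m³·s⁻⁶·A⁻²·K⁻²·cd.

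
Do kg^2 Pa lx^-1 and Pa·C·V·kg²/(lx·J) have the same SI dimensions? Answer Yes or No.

Yes

Left side:
  Pa = N/m² (pressure = force per area),
      = kg·m⁻¹·s⁻².
  lx = lm/m² (illuminance = luminous flux per area),
      = m⁻²·cd.
  So lx⁻¹ = m²·cd⁻¹.
  Combining: kg²·Pa·lx⁻¹ = kg² · (kg·m⁻¹·s⁻²) · (m²·cd⁻¹) = kg³·m·s⁻²·cd⁻¹.
Right side:
  lx = lm/m² (illuminance = luminous flux per area),
      = m⁻²·cd.
  So lx⁻¹ = m²·cd⁻¹.
  Pa = N/m² (pressure = force per area),
      = kg·m⁻¹·s⁻².
  C = A·s = s·A (charge = current × time).
  J = N·m (work = force × distance),
      = kg·m²·s⁻².
  So J⁻¹ = kg⁻¹·m⁻²·s².
  V = W/A (potential = power per current),
      = kg·m²·s⁻³·A⁻¹.
  Combining: lx⁻¹·Pa·C·J⁻¹·V·kg² = (m²·cd⁻¹) · (kg·m⁻¹·s⁻²) · (s·A) · (kg⁻¹·m⁻²·s²) · (kg·m²·s⁻³·A⁻¹) · kg² = kg³·m·s⁻²·cd⁻¹.
Both reduce to kg³·m·s⁻²·cd⁻¹.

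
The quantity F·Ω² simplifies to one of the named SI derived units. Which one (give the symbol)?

H

F = C/V (capacitance = charge per voltage),
    = A·s/(kg·m²·s⁻³·A⁻¹) (substituting C and V),
    = kg⁻¹·m⁻²·s⁴·A².
Ω = V/A (resistance = voltage per current),
    = kg·m²·s⁻³·A⁻².
So Ω² = kg²·m⁴·s⁻⁶·A⁻⁴.
Combining: F·Ω² = (kg⁻¹·m⁻²·s⁴·A²) · (kg²·m⁴·s⁻⁶·A⁻⁴) = kg·m²·s⁻²·A⁻².
kg·m²·s⁻²·A⁻² is the base-SI form of the henry.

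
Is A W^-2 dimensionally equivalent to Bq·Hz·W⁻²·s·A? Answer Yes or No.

Left side:
  W = kg·m²·s⁻³.
  So W⁻² = kg⁻²·m⁻⁴·s⁶.
  Combining: A·W⁻² = A · (kg⁻²·m⁻⁴·s⁶) = kg⁻²·m⁻⁴·s⁶·A.
Right side:
  Bq = s⁻¹.
  Hz = s⁻¹.
  W = kg·m²·s⁻³.
  So W⁻² = kg⁻²·m⁻⁴·s⁶.
  Combining: Bq·Hz·W⁻²·s·A = s⁻¹ · s⁻¹ · (kg⁻²·m⁻⁴·s⁶) · s · A = kg⁻²·m⁻⁴·s⁵·A.
Left is kg⁻²·m⁻⁴·s⁶·A; right is kg⁻²·m⁻⁴·s⁵·A — different.

No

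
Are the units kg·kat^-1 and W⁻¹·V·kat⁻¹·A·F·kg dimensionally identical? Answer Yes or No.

Left side:
  kat = mol/s = s⁻¹·mol (catalytic activity).
  So kat⁻¹ = s·mol⁻¹.
  Combining: kg·kat⁻¹ = kg · (s·mol⁻¹) = kg·s·mol⁻¹.
Right side:
  W = kg·m²·s⁻³.
  So W⁻¹ = kg⁻¹·m⁻²·s³.
  V = kg·m²·s⁻³·A⁻¹.
  kat = s⁻¹·mol.
  So kat⁻¹ = s·mol⁻¹.
  F = kg⁻¹·m⁻²·s⁴·A².
  Combining: W⁻¹·V·kat⁻¹·A·F·kg = (kg⁻¹·m⁻²·s³) · (kg·m²·s⁻³·A⁻¹) · (s·mol⁻¹) · A · (kg⁻¹·m⁻²·s⁴·A²) · kg = m⁻²·s⁵·A²·mol⁻¹.
Left is kg·s·mol⁻¹; right is m⁻²·s⁵·A²·mol⁻¹ — different.

No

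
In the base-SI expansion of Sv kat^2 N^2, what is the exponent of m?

4

Sv = m²·s⁻².
kat = s⁻¹·mol.
So kat² = s⁻²·mol².
N = kg·m·s⁻².
So N² = kg²·m²·s⁻⁴.
Combining: Sv·kat²·N² = (m²·s⁻²) · (s⁻²·mol²) · (kg²·m²·s⁻⁴) = kg²·m⁴·s⁻⁸·mol².
The exponent of m is 4.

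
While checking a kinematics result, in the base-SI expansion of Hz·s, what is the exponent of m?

Hz = s⁻¹.
Combining: Hz·s = s⁻¹ · s = 1.
The exponent of m is 0.

0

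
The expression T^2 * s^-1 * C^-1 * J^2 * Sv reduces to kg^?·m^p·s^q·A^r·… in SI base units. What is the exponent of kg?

4

T = kg·s⁻²·A⁻¹.
So T² = kg²·s⁻⁴·A⁻².
C = s·A.
So C⁻¹ = s⁻¹·A⁻¹.
J = kg·m²·s⁻².
So J² = kg²·m⁴·s⁻⁴.
Sv = m²·s⁻².
Combining: T²·s⁻¹·C⁻¹·J²·Sv = (kg²·s⁻⁴·A⁻²) · s⁻¹ · (s⁻¹·A⁻¹) · (kg²·m⁴·s⁻⁴) · (m²·s⁻²) = kg⁴·m⁶·s⁻¹²·A⁻³.
The exponent of kg is 4.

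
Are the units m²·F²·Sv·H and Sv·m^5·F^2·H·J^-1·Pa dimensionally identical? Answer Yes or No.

Yes

Left side:
  F = kg⁻¹·m⁻²·s⁴·A².
  So F² = kg⁻²·m⁻⁴·s⁸·A⁴.
  Sv = m²·s⁻².
  H = kg·m²·s⁻²·A⁻².
  Combining: m²·F²·Sv·H = m² · (kg⁻²·m⁻⁴·s⁸·A⁴) · (m²·s⁻²) · (kg·m²·s⁻²·A⁻²) = kg⁻¹·m²·s⁴·A².
Right side:
  Sv = m²·s⁻².
  F = kg⁻¹·m⁻²·s⁴·A².
  So F² = kg⁻²·m⁻⁴·s⁸·A⁴.
  H = kg·m²·s⁻²·A⁻².
  J = kg·m²·s⁻².
  So J⁻¹ = kg⁻¹·m⁻²·s².
  Pa = kg·m⁻¹·s⁻².
  Combining: Sv·m⁵·F²·H·J⁻¹·Pa = (m²·s⁻²) · m⁵ · (kg⁻²·m⁻⁴·s⁸·A⁴) · (kg·m²·s⁻²·A⁻²) · (kg⁻¹·m⁻²·s²) · (kg·m⁻¹·s⁻²) = kg⁻¹·m²·s⁴·A².
Both reduce to kg⁻¹·m²·s⁴·A².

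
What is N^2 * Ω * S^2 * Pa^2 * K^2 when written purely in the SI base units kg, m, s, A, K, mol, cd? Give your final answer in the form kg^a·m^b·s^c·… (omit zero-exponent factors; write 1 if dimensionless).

N = kg·m·s⁻².
So N² = kg²·m²·s⁻⁴.
Ω = kg·m²·s⁻³·A⁻².
S = kg⁻¹·m⁻²·s³·A².
So S² = kg⁻²·m⁻⁴·s⁶·A⁴.
Pa = kg·m⁻¹·s⁻².
So Pa² = kg²·m⁻²·s⁻⁴.
Combining: N²·Ω·S²·Pa²·K² = (kg²·m²·s⁻⁴) · (kg·m²·s⁻³·A⁻²) · (kg⁻²·m⁻⁴·s⁶·A⁴) · (kg²·m⁻²·s⁻⁴) · K² = kg³·m⁻²·s⁻⁵·A²·K².

kg³·m⁻²·s⁻⁵·A²·K²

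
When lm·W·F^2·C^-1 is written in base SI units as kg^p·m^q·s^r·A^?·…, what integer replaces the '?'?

3

lm = cd.
W = kg·m²·s⁻³.
F = kg⁻¹·m⁻²·s⁴·A².
So F² = kg⁻²·m⁻⁴·s⁸·A⁴.
C = s·A.
So C⁻¹ = s⁻¹·A⁻¹.
Combining: lm·W·F²·C⁻¹ = cd · (kg·m²·s⁻³) · (kg⁻²·m⁻⁴·s⁸·A⁴) · (s⁻¹·A⁻¹) = kg⁻¹·m⁻²·s⁴·A³·cd.
The exponent of A is 3.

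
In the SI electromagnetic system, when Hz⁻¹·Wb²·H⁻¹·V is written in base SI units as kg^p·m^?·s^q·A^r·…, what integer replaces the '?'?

Hz = 1/s = s⁻¹ (frequency is cycles per second).
So Hz⁻¹ = s.
Wb = V·s (flux: a volt is a weber per second),
    = kg·m²·s⁻²·A⁻¹.
So Wb² = kg²·m⁴·s⁻⁴·A⁻².
H = Wb/A (inductance = flux per current),
    = kg·m²·s⁻²·A⁻².
So H⁻¹ = kg⁻¹·m⁻²·s²·A².
V = W/A (potential = power per current),
    = kg·m²·s⁻³·A⁻¹.
Combining: Hz⁻¹·Wb²·H⁻¹·V = s · (kg²·m⁴·s⁻⁴·A⁻²) · (kg⁻¹·m⁻²·s²·A²) · (kg·m²·s⁻³·A⁻¹) = kg²·m⁴·s⁻⁴·A⁻¹.
The exponent of m is 4.

4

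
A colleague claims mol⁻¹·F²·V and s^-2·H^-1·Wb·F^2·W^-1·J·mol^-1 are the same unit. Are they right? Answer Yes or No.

No

Left side:
  F = kg⁻¹·m⁻²·s⁴·A².
  So F² = kg⁻²·m⁻⁴·s⁸·A⁴.
  V = kg·m²·s⁻³·A⁻¹.
  Combining: mol⁻¹·F²·V = mol⁻¹ · (kg⁻²·m⁻⁴·s⁸·A⁴) · (kg·m²·s⁻³·A⁻¹) = kg⁻¹·m⁻²·s⁵·A³·mol⁻¹.
Right side:
  H = kg·m²·s⁻²·A⁻².
  So H⁻¹ = kg⁻¹·m⁻²·s²·A².
  Wb = kg·m²·s⁻²·A⁻¹.
  F = kg⁻¹·m⁻²·s⁴·A².
  So F² = kg⁻²·m⁻⁴·s⁸·A⁴.
  W = kg·m²·s⁻³.
  So W⁻¹ = kg⁻¹·m⁻²·s³.
  J = kg·m²·s⁻².
  Combining: s⁻²·H⁻¹·Wb·F²·W⁻¹·J·mol⁻¹ = s⁻² · (kg⁻¹·m⁻²·s²·A²) · (kg·m²·s⁻²·A⁻¹) · (kg⁻²·m⁻⁴·s⁸·A⁴) · (kg⁻¹·m⁻²·s³) · (kg·m²·s⁻²) · mol⁻¹ = kg⁻²·m⁻⁴·s⁷·A⁵·mol⁻¹.
Left is kg⁻¹·m⁻²·s⁵·A³·mol⁻¹; right is kg⁻²·m⁻⁴·s⁷·A⁵·mol⁻¹ — different.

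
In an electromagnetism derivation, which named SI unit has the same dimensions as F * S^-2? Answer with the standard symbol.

F = kg⁻¹·m⁻²·s⁴·A².
S = kg⁻¹·m⁻²·s³·A².
So S⁻² = kg²·m⁴·s⁻⁶·A⁻⁴.
Combining: F·S⁻² = (kg⁻¹·m⁻²·s⁴·A²) · (kg²·m⁴·s⁻⁶·A⁻⁴) = kg·m²·s⁻²·A⁻².
kg·m²·s⁻²·A⁻² is the base-SI form of the henry.

H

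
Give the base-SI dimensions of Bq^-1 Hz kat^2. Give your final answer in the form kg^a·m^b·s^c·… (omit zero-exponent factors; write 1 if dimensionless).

s⁻²·mol²

Bq = s⁻¹.
So Bq⁻¹ = s.
Hz = s⁻¹.
kat = s⁻¹·mol.
So kat² = s⁻²·mol².
Combining: Bq⁻¹·Hz·kat² = s · s⁻¹ · (s⁻²·mol²) = s⁻²·mol².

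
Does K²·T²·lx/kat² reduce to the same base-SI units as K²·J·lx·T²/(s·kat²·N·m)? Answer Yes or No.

Left side:
  kat = mol/s = s⁻¹·mol (catalytic activity).
  So kat⁻² = s²·mol⁻².
  T = Wb/m² (flux density = flux per area),
      = kg·s⁻²·A⁻¹.
  So T² = kg²·s⁻⁴·A⁻².
  lx = lm/m² (illuminance = luminous flux per area),
      = m⁻²·cd.
  Combining: kat⁻²·K²·T²·lx = (s²·mol⁻²) · K² · (kg²·s⁻⁴·A⁻²) · (m⁻²·cd) = kg²·m⁻²·s⁻²·A⁻²·K²·mol⁻²·cd.
Right side:
  kat = mol/s = s⁻¹·mol (catalytic activity).
  So kat⁻² = s²·mol⁻².
  N = kg·m/s² = kg·m·s⁻² (force = mass × acceleration).
  So N⁻¹ = kg⁻¹·m⁻¹·s².
  J = N·m (work = force × distance),
      = kg·m²·s⁻².
  lx = lm/m² (illuminance = luminous flux per area),
      = m⁻²·cd.
  T = Wb/m² (flux density = flux per area),
      = kg·s⁻²·A⁻¹.
  So T² = kg²·s⁻⁴·A⁻².
  Combining: s⁻¹·K²·kat⁻²·N⁻¹·J·m⁻¹·lx·T² = s⁻¹ · K² · (s²·mol⁻²) · (kg⁻¹·m⁻¹·s²) · (kg·m²·s⁻²) · m⁻¹ · (m⁻²·cd) · (kg²·s⁻⁴·A⁻²) = kg²·m⁻²·s⁻³·A⁻²·K²·mol⁻²·cd.
Left is kg²·m⁻²·s⁻²·A⁻²·K²·mol⁻²·cd; right is kg²·m⁻²·s⁻³·A⁻²·K²·mol⁻²·cd — different.

No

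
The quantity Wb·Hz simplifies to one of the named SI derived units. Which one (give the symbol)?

Wb = kg·m²·s⁻²·A⁻¹.
Hz = s⁻¹.
Combining: Wb·Hz = (kg·m²·s⁻²·A⁻¹) · s⁻¹ = kg·m²·s⁻³·A⁻¹.
kg·m²·s⁻³·A⁻¹ is the base-SI form of the volt.

V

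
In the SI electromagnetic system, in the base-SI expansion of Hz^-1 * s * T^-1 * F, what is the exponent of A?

Hz = 1/s = s⁻¹ (frequency is cycles per second).
So Hz⁻¹ = s.
T = Wb/m² (flux density = flux per area),
    = kg·s⁻²·A⁻¹.
So T⁻¹ = kg⁻¹·s²·A.
F = C/V (capacitance = charge per voltage),
    = A·s/(kg·m²·s⁻³·A⁻¹) (substituting C and V),
    = kg⁻¹·m⁻²·s⁴·A².
Combining: Hz⁻¹·s·T⁻¹·F = s · s · (kg⁻¹·s²·A) · (kg⁻¹·m⁻²·s⁴·A²) = kg⁻²·m⁻²·s⁸·A³.
The exponent of A is 3.

3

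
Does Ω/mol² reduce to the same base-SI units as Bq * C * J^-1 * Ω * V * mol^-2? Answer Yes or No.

Left side:
  Ω = V/A (resistance = voltage per current),
      = kg·m²·s⁻³·A⁻².
  Combining: mol⁻²·Ω = mol⁻² · (kg·m²·s⁻³·A⁻²) = kg·m²·s⁻³·A⁻²·mol⁻².
Right side:
  Bq = s⁻¹.
  C = s·A.
  J = kg·m²·s⁻².
  So J⁻¹ = kg⁻¹·m⁻²·s².
  Ω = kg·m²·s⁻³·A⁻².
  V = kg·m²·s⁻³·A⁻¹.
  Combining: Bq·C·J⁻¹·Ω·V·mol⁻² = s⁻¹ · (s·A) · (kg⁻¹·m⁻²·s²) · (kg·m²·s⁻³·A⁻²) · (kg·m²·s⁻³·A⁻¹) · mol⁻² = kg·m²·s⁻⁴·A⁻²·mol⁻².
Left is kg·m²·s⁻³·A⁻²·mol⁻²; right is kg·m²·s⁻⁴·A⁻²·mol⁻² — different.

No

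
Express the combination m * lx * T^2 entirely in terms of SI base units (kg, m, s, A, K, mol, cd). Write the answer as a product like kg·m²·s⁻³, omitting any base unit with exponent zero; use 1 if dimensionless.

kg²·m⁻¹·s⁻⁴·A⁻²·cd

lx = lm/m² (illuminance = luminous flux per area),
    = m⁻²·cd.
T = Wb/m² (flux density = flux per area),
    = kg·s⁻²·A⁻¹.
So T² = kg²·s⁻⁴·A⁻².
Combining: m·lx·T² = m · (m⁻²·cd) · (kg²·s⁻⁴·A⁻²) = kg²·m⁻¹·s⁻⁴·A⁻²·cd.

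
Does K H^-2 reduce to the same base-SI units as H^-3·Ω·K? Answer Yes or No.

No

Left side:
  H = kg·m²·s⁻²·A⁻².
  So H⁻² = kg⁻²·m⁻⁴·s⁴·A⁴.
  Combining: K·H⁻² = K · (kg⁻²·m⁻⁴·s⁴·A⁴) = kg⁻²·m⁻⁴·s⁴·A⁴·K.
Right side:
  H = Wb/A (inductance = flux per current),
      = kg·m²·s⁻²·A⁻².
  So H⁻³ = kg⁻³·m⁻⁶·s⁶·A⁶.
  Ω = V/A (resistance = voltage per current),
      = kg·m²·s⁻³·A⁻².
  Combining: H⁻³·Ω·K = (kg⁻³·m⁻⁶·s⁶·A⁶) · (kg·m²·s⁻³·A⁻²) · K = kg⁻²·m⁻⁴·s³·A⁴·K.
Left is kg⁻²·m⁻⁴·s⁴·A⁴·K; right is kg⁻²·m⁻⁴·s³·A⁴·K — different.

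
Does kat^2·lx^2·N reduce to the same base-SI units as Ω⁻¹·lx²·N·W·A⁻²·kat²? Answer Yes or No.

Yes

Left side:
  kat = mol/s = s⁻¹·mol (catalytic activity).
  So kat² = s⁻²·mol².
  lx = lm/m² (illuminance = luminous flux per area),
      = m⁻²·cd.
  So lx² = m⁻⁴·cd².
  N = kg·m/s² = kg·m·s⁻² (force = mass × acceleration).
  Combining: kat²·lx²·N = (s⁻²·mol²) · (m⁻⁴·cd²) · (kg·m·s⁻²) = kg·m⁻³·s⁻⁴·mol²·cd².
Right side:
  Ω = kg·m²·s⁻³·A⁻².
  So Ω⁻¹ = kg⁻¹·m⁻²·s³·A².
  lx = m⁻²·cd.
  So lx² = m⁻⁴·cd².
  N = kg·m·s⁻².
  W = kg·m²·s⁻³.
  kat = s⁻¹·mol.
  So kat² = s⁻²·mol².
  Combining: Ω⁻¹·lx²·N·W·A⁻²·kat² = (kg⁻¹·m⁻²·s³·A²) · (m⁻⁴·cd²) · (kg·m·s⁻²) · (kg·m²·s⁻³) · A⁻² · (s⁻²·mol²) = kg·m⁻³·s⁻⁴·mol²·cd².
Both reduce to kg·m⁻³·s⁻⁴·mol²·cd².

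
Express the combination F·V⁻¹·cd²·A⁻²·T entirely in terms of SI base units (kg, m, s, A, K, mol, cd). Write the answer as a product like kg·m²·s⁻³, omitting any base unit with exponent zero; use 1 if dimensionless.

F = C/V (capacitance = charge per voltage),
    = A·s/(kg·m²·s⁻³·A⁻¹) (substituting C and V),
    = kg⁻¹·m⁻²·s⁴·A².
V = W/A (potential = power per current),
    = kg·m²·s⁻³·A⁻¹.
So V⁻¹ = kg⁻¹·m⁻²·s³·A.
T = Wb/m² (flux density = flux per area),
    = kg·s⁻²·A⁻¹.
Combining: F·V⁻¹·cd²·A⁻²·T = (kg⁻¹·m⁻²·s⁴·A²) · (kg⁻¹·m⁻²·s³·A) · cd² · A⁻² · (kg·s⁻²·A⁻¹) = kg⁻¹·m⁻⁴·s⁵·cd².

kg⁻¹·m⁻⁴·s⁵·cd²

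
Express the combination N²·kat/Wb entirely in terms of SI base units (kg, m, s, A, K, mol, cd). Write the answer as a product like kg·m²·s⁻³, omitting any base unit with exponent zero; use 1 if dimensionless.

Wb = V·s (flux: a volt is a weber per second),
    = kg·m²·s⁻²·A⁻¹.
So Wb⁻¹ = kg⁻¹·m⁻²·s²·A.
N = kg·m/s² = kg·m·s⁻² (force = mass × acceleration).
So N² = kg²·m²·s⁻⁴.
kat = mol/s = s⁻¹·mol (catalytic activity).
Combining: Wb⁻¹·N²·kat = (kg⁻¹·m⁻²·s²·A) · (kg²·m²·s⁻⁴) · (s⁻¹·mol) = kg·s⁻³·A·mol.

kg·s⁻³·A·mol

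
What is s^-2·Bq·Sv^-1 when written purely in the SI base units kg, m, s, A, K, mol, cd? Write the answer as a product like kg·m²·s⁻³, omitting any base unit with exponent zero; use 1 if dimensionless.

Bq = 1/s = s⁻¹ (activity is decays per second).
Sv = J/kg (equivalent dose = energy per mass),
    = m²·s⁻².
So Sv⁻¹ = m⁻²·s².
Combining: s⁻²·Bq·Sv⁻¹ = s⁻² · s⁻¹ · (m⁻²·s²) = m⁻²·s⁻¹.

m⁻²·s⁻¹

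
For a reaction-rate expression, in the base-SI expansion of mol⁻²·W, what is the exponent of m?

W = J/s (power = energy per time),
    = kg·m²·s⁻³.
Combining: mol⁻²·W = mol⁻² · (kg·m²·s⁻³) = kg·m²·s⁻³·mol⁻².
The exponent of m is 2.

2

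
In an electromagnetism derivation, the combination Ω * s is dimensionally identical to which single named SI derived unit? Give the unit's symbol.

Ω = kg·m²·s⁻³·A⁻².
Combining: Ω·s = (kg·m²·s⁻³·A⁻²) · s = kg·m²·s⁻²·A⁻².
kg·m²·s⁻²·A⁻² is the base-SI form of the henry.

H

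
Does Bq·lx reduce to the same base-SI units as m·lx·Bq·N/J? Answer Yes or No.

Left side:
  Bq = s⁻¹.
  lx = m⁻²·cd.
  Combining: Bq·lx = s⁻¹ · (m⁻²·cd) = m⁻²·s⁻¹·cd.
Right side:
  J = kg·m²·s⁻².
  So J⁻¹ = kg⁻¹·m⁻²·s².
  lx = m⁻²·cd.
  Bq = s⁻¹.
  N = kg·m·s⁻².
  Combining: J⁻¹·m·lx·Bq·N = (kg⁻¹·m⁻²·s²) · m · (m⁻²·cd) · s⁻¹ · (kg·m·s⁻²) = m⁻²·s⁻¹·cd.
Both reduce to m⁻²·s⁻¹·cd.

Yes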